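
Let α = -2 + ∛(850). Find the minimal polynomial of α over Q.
m_α(x) = x^3 + 6x^2 + 12x - 842

Set β = α + 2 = ∛(850), so β^3 = 850. Then (α + 2)^3 - 850 = 0, i.e. α is a root of g(x) = (x + 2)^3 - 850 = x^3 + 6x^2 + 12x - 842. Since g(x) = h(x + 2) where h(x) = x^3 - 850, and h is irreducible over Q (because 850 is not a perfect cube, so h has no rational root, and a monic cubic with no rational root is irreducible), g is also irreducible (irreducibility is preserved under the substitution x → x + 2). Hence m_α(x) = x^3 + 6x^2 + 12x - 842.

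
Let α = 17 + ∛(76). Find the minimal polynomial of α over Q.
m_α(x) = x^3 - 51x^2 + 867x - 4989

Set β = α - 17 = ∛(76), so β^3 = 76. Then (α - 17)^3 - 76 = 0, i.e. α is a root of g(x) = (x - 17)^3 - 76 = x^3 - 51x^2 + 867x - 4989. Since g(x) = h(x - 17) where h(x) = x^3 - 76, and h is irreducible over Q (because 76 is not a perfect cube, so h has no rational root, and a monic cubic with no rational root is irreducible), g is also irreducible (irreducibility is preserved under the substitution x → x - 17). Hence m_α(x) = x^3 - 51x^2 + 867x - 4989.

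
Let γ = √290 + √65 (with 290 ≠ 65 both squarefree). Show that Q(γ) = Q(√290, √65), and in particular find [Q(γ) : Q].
[Q(γ) : Q] = 4 (equivalently, Q(γ) = Q(√290, √65))

Obviously Q(γ) ⊆ Q(√290, √65), and [Q(√290, √65):Q] = 4 (since 290, 65 are distinct squarefree integers > 1 with 18850 not a perfect square). To show equality we compute the minimal polynomial of γ. From γ = √290 + √65: γ^2 = 290 + 2√(18850) + 65 = 355 + 2√(18850), so γ^2 - 355 = 2√(18850); squaring, (γ^2 - 355)^2 = 4·18850, i.e. γ^4 - 710γ^2 + 126025 - 75400 = 0, i.e. γ^4 - 710γ^2 + 50625 = 0. So γ is a root of x^4 - 710x^2 + 50625. This polynomial is irreducible over Q: it has no rational root (each ±√290 ± √65 is irrational), and any factorization into two quadratics over Q would force √(18850) ∈ Q (pairing opposite roots) or √290, √65 ∈ Q (other pairings), all impossible. Hence [Q(γ):Q] = 4 = [Q(√290, √65):Q], so Q(γ) = Q(√290, √65).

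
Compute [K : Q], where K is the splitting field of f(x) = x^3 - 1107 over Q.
[K : Q] = 6

The roots of x^3 - 1107 are ∛1107, ω∛1107, ω^2∛1107 where ω = e^(2πi/3) is a primitive cube root of unity, so K = Q(∛1107, ω). Now [Q(∛1107):Q] = 3 (since 1107 is not a perfect cube, x^3 - 1107 is irreducible) and [Q(ω):Q] = 2. Both 2 and 3 divide [K:Q], and [K:Q] ≤ 3·2 = 6, so [K:Q] = 6. (Equivalently: Q(∛1107) ⊂ R but ω ∉ R, so [K : Q(∛1107)] = 2.)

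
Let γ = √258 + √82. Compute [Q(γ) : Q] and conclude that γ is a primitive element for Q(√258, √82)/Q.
[Q(γ) : Q] = 4 (equivalently, Q(γ) = Q(√258, √82))

Obviously Q(γ) ⊆ Q(√258, √82), and [Q(√258, √82):Q] = 4 (since 258, 82 are distinct squarefree integers > 1 with 21156 not a perfect square). To show equality we compute the minimal polynomial of γ. From γ = √258 + √82: γ^2 = 258 + 2√(21156) + 82 = 340 + 2√(21156), so γ^2 - 340 = 2√(21156); squaring, (γ^2 - 340)^2 = 4·21156, i.e. γ^4 - 680γ^2 + 115600 - 84624 = 0, i.e. γ^4 - 680γ^2 + 30976 = 0. So γ is a root of x^4 - 680x^2 + 30976. This polynomial is irreducible over Q: it has no rational root (each ±√258 ± √82 is irrational), and any factorization into two quadratics over Q would force √(21156) ∈ Q (pairing opposite roots) or √258, √82 ∈ Q (other pairings), all impossible. Hence [Q(γ):Q] = 4 = [Q(√258, √82):Q], so Q(γ) = Q(√258, √82).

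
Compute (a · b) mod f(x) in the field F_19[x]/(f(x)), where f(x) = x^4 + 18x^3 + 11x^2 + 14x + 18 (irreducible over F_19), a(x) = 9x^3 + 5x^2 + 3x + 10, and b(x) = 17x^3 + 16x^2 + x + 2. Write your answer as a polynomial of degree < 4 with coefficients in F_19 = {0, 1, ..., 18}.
a · b ≡ 13x^3 + 16x^2 + 8x + 18 (mod f(x))

Multiply in F_19[x]: a(x)·b(x) = (9x^3 + 5x^2 + 3x + 10)·(17x^3 + 16x^2 + x + 2) = x^6 + x^5 + 7x^4 + 13x^3 + 2x^2 + 16x + 1. This has degree ≥ 4, so divide by f(x) over F_19: x^6 + x^5 + 7x^4 + 13x^3 + 2x^2 + 16x + 1 = (x^2 + 2x + 17)·(x^4 + 18x^3 + 11x^2 + 14x + 18) + (13x^3 + 16x^2 + 8x + 18). Hence a·b ≡ 13x^3 + 16x^2 + 8x + 18 (mod f). (F_19[x]/(f) is a field with 19^4 = 130321 elements since f is irreducible of degree 4.)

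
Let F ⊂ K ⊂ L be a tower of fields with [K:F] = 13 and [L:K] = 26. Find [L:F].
[L:F] = 338

The tower law says that for any tower of field extensions F ⊂ K ⊂ L with finite degrees, [L:F] = [L:K] · [K:F]. Here this gives [L:F] = 26 · 13 = 338.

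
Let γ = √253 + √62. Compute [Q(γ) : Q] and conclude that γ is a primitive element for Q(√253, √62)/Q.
[Q(γ) : Q] = 4 (equivalently, Q(γ) = Q(√253, √62))

Obviously Q(γ) ⊆ Q(√253, √62), and [Q(√253, √62):Q] = 4 (since 253, 62 are distinct squarefree integers > 1 with 15686 not a perfect square). To show equality we compute the minimal polynomial of γ. From γ = √253 + √62: γ^2 = 253 + 2√(15686) + 62 = 315 + 2√(15686), so γ^2 - 315 = 2√(15686); squaring, (γ^2 - 315)^2 = 4·15686, i.e. γ^4 - 630γ^2 + 99225 - 62744 = 0, i.e. γ^4 - 630γ^2 + 36481 = 0. So γ is a root of x^4 - 630x^2 + 36481. This polynomial is irreducible over Q: it has no rational root (each ±√253 ± √62 is irrational), and any factorization into two quadratics over Q would force √(15686) ∈ Q (pairing opposite roots) or √253, √62 ∈ Q (other pairings), all impossible. Hence [Q(γ):Q] = 4 = [Q(√253, √62):Q], so Q(γ) = Q(√253, √62).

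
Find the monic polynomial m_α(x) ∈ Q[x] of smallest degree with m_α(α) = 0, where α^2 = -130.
m_α(x) = x^2 + 130

α satisfies α^2 + 130 = 0, so x^2 + 130 annihilates α. Since d = -130 is squarefree and ≠ 1, it is not a perfect square in Q, so x^2 + 130 has no rational root and is therefore irreducible over Q (a degree-2 polynomial over a field is irreducible iff it has no root). Hence m_α(x) = x^2 + 130.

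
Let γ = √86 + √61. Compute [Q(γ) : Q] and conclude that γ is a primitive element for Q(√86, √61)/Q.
[Q(γ) : Q] = 4 (equivalently, Q(γ) = Q(√86, √61))

Obviously Q(γ) ⊆ Q(√86, √61), and [Q(√86, √61):Q] = 4 (since 86, 61 are distinct squarefree integers > 1 with 5246 not a perfect square). To show equality we compute the minimal polynomial of γ. From γ = √86 + √61: γ^2 = 86 + 2√(5246) + 61 = 147 + 2√(5246), so γ^2 - 147 = 2√(5246); squaring, (γ^2 - 147)^2 = 4·5246, i.e. γ^4 - 294γ^2 + 21609 - 20984 = 0, i.e. γ^4 - 294γ^2 + 625 = 0. So γ is a root of x^4 - 294x^2 + 625. This polynomial is irreducible over Q: it has no rational root (each ±√86 ± √61 is irrational), and any factorization into two quadratics over Q would force √(5246) ∈ Q (pairing opposite roots) or √86, √61 ∈ Q (other pairings), all impossible. Hence [Q(γ):Q] = 4 = [Q(√86, √61):Q], so Q(γ) = Q(√86, √61).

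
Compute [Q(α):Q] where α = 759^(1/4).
[Q(α):Q] = 4

α is a root of x^4 - 759. By Eisenstein's criterion at the prime p = 3 (which divides the constant term 759 but p^2 = 9 does not, since 759 is squarefree), x^4 - 759 is irreducible over Q. Hence [Q(α):Q] = 4.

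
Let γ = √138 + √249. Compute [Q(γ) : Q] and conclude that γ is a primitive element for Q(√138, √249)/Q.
[Q(γ) : Q] = 4 (equivalently, Q(γ) = Q(√138, √249))

Obviously Q(γ) ⊆ Q(√138, √249), and [Q(√138, √249):Q] = 4 (since 138, 249 are distinct squarefree integers > 1 with 34362 not a perfect square). To show equality we compute the minimal polynomial of γ. From γ = √138 + √249: γ^2 = 138 + 2√(34362) + 249 = 387 + 2√(34362), so γ^2 - 387 = 2√(34362); squaring, (γ^2 - 387)^2 = 4·34362, i.e. γ^4 - 774γ^2 + 149769 - 137448 = 0, i.e. γ^4 - 774γ^2 + 12321 = 0. So γ is a root of x^4 - 774x^2 + 12321. This polynomial is irreducible over Q: it has no rational root (each ±√138 ± √249 is irrational), and any factorization into two quadratics over Q would force √(34362) ∈ Q (pairing opposite roots) or √138, √249 ∈ Q (other pairings), all impossible. Hence [Q(γ):Q] = 4 = [Q(√138, √249):Q], so Q(γ) = Q(√138, √249).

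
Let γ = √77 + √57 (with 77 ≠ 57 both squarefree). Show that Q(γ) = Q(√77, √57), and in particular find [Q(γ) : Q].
[Q(γ) : Q] = 4 (equivalently, Q(γ) = Q(√77, √57))

Obviously Q(γ) ⊆ Q(√77, √57), and [Q(√77, √57):Q] = 4 (since 77, 57 are distinct squarefree integers > 1 with 4389 not a perfect square). To show equality we compute the minimal polynomial of γ. From γ = √77 + √57: γ^2 = 77 + 2√(4389) + 57 = 134 + 2√(4389), so γ^2 - 134 = 2√(4389); squaring, (γ^2 - 134)^2 = 4·4389, i.e. γ^4 - 268γ^2 + 17956 - 17556 = 0, i.e. γ^4 - 268γ^2 + 400 = 0. So γ is a root of x^4 - 268x^2 + 400. This polynomial is irreducible over Q: it has no rational root (each ±√77 ± √57 is irrational), and any factorization into two quadratics over Q would force √(4389) ∈ Q (pairing opposite roots) or √77, √57 ∈ Q (other pairings), all impossible. Hence [Q(γ):Q] = 4 = [Q(√77, √57):Q], so Q(γ) = Q(√77, √57).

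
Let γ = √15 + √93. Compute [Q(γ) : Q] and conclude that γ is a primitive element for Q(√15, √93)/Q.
[Q(γ) : Q] = 4 (equivalently, Q(γ) = Q(√15, √93))

Obviously Q(γ) ⊆ Q(√15, √93), and [Q(√15, √93):Q] = 4 (since 15, 93 are distinct squarefree integers > 1 with 1395 not a perfect square). To show equality we compute the minimal polynomial of γ. From γ = √15 + √93: γ^2 = 15 + 2√(1395) + 93 = 108 + 2√(1395), so γ^2 - 108 = 2√(1395); squaring, (γ^2 - 108)^2 = 4·1395, i.e. γ^4 - 216γ^2 + 11664 - 5580 = 0, i.e. γ^4 - 216γ^2 + 6084 = 0. So γ is a root of x^4 - 216x^2 + 6084. This polynomial is irreducible over Q: it has no rational root (each ±√15 ± √93 is irrational), and any factorization into two quadratics over Q would force √(1395) ∈ Q (pairing opposite roots) or √15, √93 ∈ Q (other pairings), all impossible. Hence [Q(γ):Q] = 4 = [Q(√15, √93):Q], so Q(γ) = Q(√15, √93).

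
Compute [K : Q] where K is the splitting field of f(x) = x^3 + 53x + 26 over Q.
[K : Q] = 6

By the rational root test, any rational root of the monic integer polynomial f(x) = x^3 + 53x + 26 must be an integer dividing the constant term 26, i.e. one of ±{1, 2, 13, 26}. Evaluating: f(1) = 80, f(-1) = -28, f(2) = 140, f(-2) = -88, f(13) = 2912, f(-13) = -2860, f(26) = 18980, f(-26) = -18928; none is 0, so f has no rational root and is therefore irreducible over Q (a cubic with no linear factor over a field is irreducible). For an irreducible cubic, the Galois group is A_3 or S_3 according as the discriminant disc(f) = -4a^3 - 27b^2 = -4·(53)^3 - 27·(26)^2 = -613760 is or is not a square in Q. Here disc(f) = -613760 is not a perfect square in Q, so the Galois group of f over Q is not contained in A_3 and must be all of S_3. The splitting field has degree |S_3| = 6 over Q, so [K : Q] = 6.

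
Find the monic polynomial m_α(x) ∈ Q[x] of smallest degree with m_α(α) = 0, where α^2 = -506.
m_α(x) = x^2 + 506

α satisfies α^2 + 506 = 0, so x^2 + 506 annihilates α. Since d = -506 is squarefree and ≠ 1, it is not a perfect square in Q, so x^2 + 506 has no rational root and is therefore irreducible over Q (a degree-2 polynomial over a field is irreducible iff it has no root). Hence m_α(x) = x^2 + 506.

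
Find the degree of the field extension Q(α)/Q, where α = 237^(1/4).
[Q(α):Q] = 4

α is a root of x^4 - 237. By Eisenstein's criterion at the prime p = 3 (which divides the constant term 237 but p^2 = 9 does not, since 237 is squarefree), x^4 - 237 is irreducible over Q. Hence [Q(α):Q] = 4.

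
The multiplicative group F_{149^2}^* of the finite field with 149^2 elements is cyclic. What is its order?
|F_{149^2}^*| = 22200

F_{149^2} has 149^2 = 22201 elements; its multiplicative group consists of all nonzero elements, so |F_{149^2}^*| = 22201 - 1 = 22200. (It is cyclic since any finite subgroup of the multiplicative group of a field is cyclic.)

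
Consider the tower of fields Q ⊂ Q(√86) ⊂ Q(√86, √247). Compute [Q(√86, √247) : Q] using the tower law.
[Q(√86, √247) : Q] = 4

[Q(√86):Q] = 2 (min poly x^2 - 86, irreducible since 86 is squarefree > 1). For the top step, suppose √247 ∈ Q(√86), say √247 = c + d√86 with c, d ∈ Q. Squaring: 247 = c^2 + 86d^2 + 2cd√86. Since √86 ∉ Q this forces 2cd = 0. If d = 0 then √247 = c ∈ Q, contradicting 247 squarefree > 1. If c = 0 then 247 = 86d^2, so 86·247 = (86d)^2 is a perfect square in Q — but 86·247 = 21242 is not a perfect square (since 86 and 247 are distinct squarefree integers). Contradiction. Hence √247 ∉ Q(√86), so x^2 - 247 stays irreducible over Q(√86) and [Q(√86, √247) : Q(√86)] = 2. By the tower law, [Q(√86, √247) : Q] = 2 · 2 = 4.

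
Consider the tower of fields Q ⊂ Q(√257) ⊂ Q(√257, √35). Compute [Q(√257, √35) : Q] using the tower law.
[Q(√257, √35) : Q] = 4

[Q(√257):Q] = 2 (min poly x^2 - 257, irreducible since 257 is squarefree > 1). For the top step, suppose √35 ∈ Q(√257), say √35 = c + d√257 with c, d ∈ Q. Squaring: 35 = c^2 + 257d^2 + 2cd√257. Since √257 ∉ Q this forces 2cd = 0. If d = 0 then √35 = c ∈ Q, contradicting 35 squarefree > 1. If c = 0 then 35 = 257d^2, so 257·35 = (257d)^2 is a perfect square in Q — but 257·35 = 8995 is not a perfect square (since 257 and 35 are distinct squarefree integers). Contradiction. Hence √35 ∉ Q(√257), so x^2 - 35 stays irreducible over Q(√257) and [Q(√257, √35) : Q(√257)] = 2. By the tower law, [Q(√257, √35) : Q] = 2 · 2 = 4.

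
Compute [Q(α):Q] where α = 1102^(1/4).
[Q(α):Q] = 4

α is a root of x^4 - 1102. By Eisenstein's criterion at the prime p = 2 (which divides the constant term 1102 but p^2 = 4 does not, since 1102 is squarefree), x^4 - 1102 is irreducible over Q. Hence [Q(α):Q] = 4.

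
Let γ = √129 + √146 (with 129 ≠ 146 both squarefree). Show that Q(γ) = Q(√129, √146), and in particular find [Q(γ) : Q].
[Q(γ) : Q] = 4 (equivalently, Q(γ) = Q(√129, √146))

Obviously Q(γ) ⊆ Q(√129, √146), and [Q(√129, √146):Q] = 4 (since 129, 146 are distinct squarefree integers > 1 with 18834 not a perfect square). To show equality we compute the minimal polynomial of γ. From γ = √129 + √146: γ^2 = 129 + 2√(18834) + 146 = 275 + 2√(18834), so γ^2 - 275 = 2√(18834); squaring, (γ^2 - 275)^2 = 4·18834, i.e. γ^4 - 550γ^2 + 75625 - 75336 = 0, i.e. γ^4 - 550γ^2 + 289 = 0. So γ is a root of x^4 - 550x^2 + 289. This polynomial is irreducible over Q: it has no rational root (each ±√129 ± √146 is irrational), and any factorization into two quadratics over Q would force √(18834) ∈ Q (pairing opposite roots) or √129, √146 ∈ Q (other pairings), all impossible. Hence [Q(γ):Q] = 4 = [Q(√129, √146):Q], so Q(γ) = Q(√129, √146).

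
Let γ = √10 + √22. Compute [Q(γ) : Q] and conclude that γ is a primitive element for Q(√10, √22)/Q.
[Q(γ) : Q] = 4 (equivalently, Q(γ) = Q(√10, √22))

Obviously Q(γ) ⊆ Q(√10, √22), and [Q(√10, √22):Q] = 4 (since 10, 22 are distinct squarefree integers > 1 with 220 not a perfect square). To show equality we compute the minimal polynomial of γ. From γ = √10 + √22: γ^2 = 10 + 2√(220) + 22 = 32 + 2√(220), so γ^2 - 32 = 2√(220); squaring, (γ^2 - 32)^2 = 4·220, i.e. γ^4 - 64γ^2 + 1024 - 880 = 0, i.e. γ^4 - 64γ^2 + 144 = 0. So γ is a root of x^4 - 64x^2 + 144. This polynomial is irreducible over Q: it has no rational root (each ±√10 ± √22 is irrational), and any factorization into two quadratics over Q would force √(220) ∈ Q (pairing opposite roots) or √10, √22 ∈ Q (other pairings), all impossible. Hence [Q(γ):Q] = 4 = [Q(√10, √22):Q], so Q(γ) = Q(√10, √22).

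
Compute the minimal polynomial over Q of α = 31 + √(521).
m_α(x) = x^2 - 62x + 440

From α - 31 = √(521), squaring gives (α - 31)^2 = 521, i.e. α^2 - 62α + 961 = 521, so α^2 - 62α + 440 = 0. The discriminant of x^2 - 62x + 440 is (-62)^2 - 4·(440) = 3844 - 1760 = 2084, and 4·(521) is not a perfect square in Q since 521 is squarefree and ≠ 1. Hence x^2 - 62x + 440 is irreducible over Q and is the minimal polynomial of α.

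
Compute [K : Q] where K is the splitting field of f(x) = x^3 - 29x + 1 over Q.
[K : Q] = 6

By the rational root test, any rational root of the monic integer polynomial f(x) = x^3 - 29x + 1 must be an integer dividing the constant term 1, i.e. one of ±{1}. Evaluating: f(1) = -27, f(-1) = 29; none is 0, so f has no rational root and is therefore irreducible over Q (a cubic with no linear factor over a field is irreducible). For an irreducible cubic, the Galois group is A_3 or S_3 according as the discriminant disc(f) = -4a^3 - 27b^2 = -4·(-29)^3 - 27·(1)^2 = 97529 is or is not a square in Q. Here disc(f) = 97529 is not a perfect square in Q, so the Galois group of f over Q is not contained in A_3 and must be all of S_3. The splitting field has degree |S_3| = 6 over Q, so [K : Q] = 6.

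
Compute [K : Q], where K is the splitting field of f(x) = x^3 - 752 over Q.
[K : Q] = 6

The roots of x^3 - 752 are ∛752, ω∛752, ω^2∛752 where ω = e^(2πi/3) is a primitive cube root of unity, so K = Q(∛752, ω). Now [Q(∛752):Q] = 3 (since 752 is not a perfect cube, x^3 - 752 is irreducible) and [Q(ω):Q] = 2. Both 2 and 3 divide [K:Q], and [K:Q] ≤ 3·2 = 6, so [K:Q] = 6. (Equivalently: Q(∛752) ⊂ R but ω ∉ R, so [K : Q(∛752)] = 2.)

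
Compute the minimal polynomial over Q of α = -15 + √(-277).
m_α(x) = x^2 + 30x + 502

From α + 15 = √(-277), squaring gives (α + 15)^2 = -277, i.e. α^2 + 30α + 225 = -277, so α^2 + 30α + 502 = 0. The discriminant of x^2 + 30x + 502 is (30)^2 - 4·(502) = 900 - 2008 = -1108, and 4·(-277) is not a perfect square in Q since -277 is squarefree and ≠ 1. Hence x^2 + 30x + 502 is irreducible over Q and is the minimal polynomial of α.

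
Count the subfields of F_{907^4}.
F_{907^4} has 3 subfields

The subfields of F_{p^n} are exactly the fields F_{p^d} for d | n (each is the fixed field of the unique index-d subgroup of Gal(F_{p^n}/F_p) ≅ Z/nZ). The divisors of n = 4 are {1, 2, 4}, giving 3 subfields: F_{907^1}, F_{907^2}, F_{907^4}.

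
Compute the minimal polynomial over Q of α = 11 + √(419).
m_α(x) = x^2 - 22x - 298

From α - 11 = √(419), squaring gives (α - 11)^2 = 419, i.e. α^2 - 22α + 121 = 419, so α^2 - 22α - 298 = 0. The discriminant of x^2 - 22x - 298 is (-22)^2 - 4·(-298) = 484 + 1192 = 1676, and 4·(419) is not a perfect square in Q since 419 is squarefree and ≠ 1. Hence x^2 - 22x - 298 is irreducible over Q and is the minimal polynomial of α.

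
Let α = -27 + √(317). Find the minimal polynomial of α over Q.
m_α(x) = x^2 + 54x + 412

From α + 27 = √(317), squaring gives (α + 27)^2 = 317, i.e. α^2 + 54α + 729 = 317, so α^2 + 54α + 412 = 0. The discriminant of x^2 + 54x + 412 is (54)^2 - 4·(412) = 2916 - 1648 = 1268, and 4·(317) is not a perfect square in Q since 317 is squarefree and ≠ 1. Hence x^2 + 54x + 412 is irreducible over Q and is the minimal polynomial of α.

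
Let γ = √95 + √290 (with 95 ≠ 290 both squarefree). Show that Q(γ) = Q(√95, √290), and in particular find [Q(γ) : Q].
[Q(γ) : Q] = 4 (equivalently, Q(γ) = Q(√95, √290))

Obviously Q(γ) ⊆ Q(√95, √290), and [Q(√95, √290):Q] = 4 (since 95, 290 are distinct squarefree integers > 1 with 27550 not a perfect square). To show equality we compute the minimal polynomial of γ. From γ = √95 + √290: γ^2 = 95 + 2√(27550) + 290 = 385 + 2√(27550), so γ^2 - 385 = 2√(27550); squaring, (γ^2 - 385)^2 = 4·27550, i.e. γ^4 - 770γ^2 + 148225 - 110200 = 0, i.e. γ^4 - 770γ^2 + 38025 = 0. So γ is a root of x^4 - 770x^2 + 38025. This polynomial is irreducible over Q: it has no rational root (each ±√95 ± √290 is irrational), and any factorization into two quadratics over Q would force √(27550) ∈ Q (pairing opposite roots) or √95, √290 ∈ Q (other pairings), all impossible. Hence [Q(γ):Q] = 4 = [Q(√95, √290):Q], so Q(γ) = Q(√95, √290).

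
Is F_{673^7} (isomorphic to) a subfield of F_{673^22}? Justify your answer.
No: F_{673^7} is not a subfield of F_{673^22}

F_{p^m} embeds in F_{p^n} iff m | n. Here 7 ∤ 22 (since 22 = 3·7 + 1 with remainder 1 ≠ 0), so F_{673^7} is not a subfield of F_{673^22}. Equivalently: if it were, the tower law would give 7 = [F_{673^7}:F_673] dividing [F_{673^22}:F_673] = 22, contradiction.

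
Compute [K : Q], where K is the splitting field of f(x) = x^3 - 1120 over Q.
[K : Q] = 6

The roots of x^3 - 1120 are ∛1120, ω∛1120, ω^2∛1120 where ω = e^(2πi/3) is a primitive cube root of unity, so K = Q(∛1120, ω). Now [Q(∛1120):Q] = 3 (since 1120 is not a perfect cube, x^3 - 1120 is irreducible) and [Q(ω):Q] = 2. Both 2 and 3 divide [K:Q], and [K:Q] ≤ 3·2 = 6, so [K:Q] = 6. (Equivalently: Q(∛1120) ⊂ R but ω ∉ R, so [K : Q(∛1120)] = 2.)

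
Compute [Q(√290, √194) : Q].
[Q(√290, √194) : Q] = 4

[Q(√290):Q] = 2 (min poly x^2 - 290, irreducible since 290 is squarefree > 1). For the top step, suppose √194 ∈ Q(√290), say √194 = c + d√290 with c, d ∈ Q. Squaring: 194 = c^2 + 290d^2 + 2cd√290. Since √290 ∉ Q this forces 2cd = 0. If d = 0 then √194 = c ∈ Q, contradicting 194 squarefree > 1. If c = 0 then 194 = 290d^2, so 290·194 = (290d)^2 is a perfect square in Q — but 290·194 = 56260 is not a perfect square (since 290 and 194 are distinct squarefree integers). Contradiction. Hence √194 ∉ Q(√290), so x^2 - 194 stays irreducible over Q(√290) and [Q(√290, √194) : Q(√290)] = 2. By the tower law, [Q(√290, √194) : Q] = 2 · 2 = 4.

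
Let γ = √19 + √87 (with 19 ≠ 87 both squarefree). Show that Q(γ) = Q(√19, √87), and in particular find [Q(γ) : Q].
[Q(γ) : Q] = 4 (equivalently, Q(γ) = Q(√19, √87))

Obviously Q(γ) ⊆ Q(√19, √87), and [Q(√19, √87):Q] = 4 (since 19, 87 are distinct squarefree integers > 1 with 1653 not a perfect square). To show equality we compute the minimal polynomial of γ. From γ = √19 + √87: γ^2 = 19 + 2√(1653) + 87 = 106 + 2√(1653), so γ^2 - 106 = 2√(1653); squaring, (γ^2 - 106)^2 = 4·1653, i.e. γ^4 - 212γ^2 + 11236 - 6612 = 0, i.e. γ^4 - 212γ^2 + 4624 = 0. So γ is a root of x^4 - 212x^2 + 4624. This polynomial is irreducible over Q: it has no rational root (each ±√19 ± √87 is irrational), and any factorization into two quadratics over Q would force √(1653) ∈ Q (pairing opposite roots) or √19, √87 ∈ Q (other pairings), all impossible. Hence [Q(γ):Q] = 4 = [Q(√19, √87):Q], so Q(γ) = Q(√19, √87).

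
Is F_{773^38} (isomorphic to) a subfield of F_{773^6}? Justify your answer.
No: F_{773^38} is not a subfield of F_{773^6}

F_{p^m} embeds in F_{p^n} iff m | n. Here 38 ∤ 6 (since 6 = 0·38 + 6 with remainder 6 ≠ 0), so F_{773^38} is not a subfield of F_{773^6}. Equivalently: if it were, the tower law would give 38 = [F_{773^38}:F_773] dividing [F_{773^6}:F_773] = 6, contradiction.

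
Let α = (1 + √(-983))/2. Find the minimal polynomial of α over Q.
m_α(x) = x^2 - x + 246

From 2α - 1 = √(-983), squaring gives (2α - 1)^2 = -983, i.e. 4α^2 - 4α + 1 = -983, so α^2 - α + (1 + 983)/4 = 0. Since -983 ≡ 1 (mod 4), (1 + 983)/4 = 246 ∈ Z. The polynomial x^2 - x + 246 has discriminant 1 - 4·(246) = -983, which is not a perfect square in Q (d = -983 is squarefree and ≠ 1), so x^2 - x + 246 is irreducible over Q. It is the minimal polynomial of α.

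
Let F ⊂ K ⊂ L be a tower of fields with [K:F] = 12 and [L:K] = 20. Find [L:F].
[L:F] = 240

The tower law says that for any tower of field extensions F ⊂ K ⊂ L with finite degrees, [L:F] = [L:K] · [K:F]. Here this gives [L:F] = 20 · 12 = 240.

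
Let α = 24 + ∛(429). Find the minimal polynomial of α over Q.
m_α(x) = x^3 - 72x^2 + 1728x - 14253

Set β = α - 24 = ∛(429), so β^3 = 429. Then (α - 24)^3 - 429 = 0, i.e. α is a root of g(x) = (x - 24)^3 - 429 = x^3 - 72x^2 + 1728x - 14253. Since g(x) = h(x - 24) where h(x) = x^3 - 429, and h is irreducible over Q (because 429 is not a perfect cube, so h has no rational root, and a monic cubic with no rational root is irreducible), g is also irreducible (irreducibility is preserved under the substitution x → x - 24). Hence m_α(x) = x^3 - 72x^2 + 1728x - 14253.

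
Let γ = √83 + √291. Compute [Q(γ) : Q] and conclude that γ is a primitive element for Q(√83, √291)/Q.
[Q(γ) : Q] = 4 (equivalently, Q(γ) = Q(√83, √291))

Obviously Q(γ) ⊆ Q(√83, √291), and [Q(√83, √291):Q] = 4 (since 83, 291 are distinct squarefree integers > 1 with 24153 not a perfect square). To show equality we compute the minimal polynomial of γ. From γ = √83 + √291: γ^2 = 83 + 2√(24153) + 291 = 374 + 2√(24153), so γ^2 - 374 = 2√(24153); squaring, (γ^2 - 374)^2 = 4·24153, i.e. γ^4 - 748γ^2 + 139876 - 96612 = 0, i.e. γ^4 - 748γ^2 + 43264 = 0. So γ is a root of x^4 - 748x^2 + 43264. This polynomial is irreducible over Q: it has no rational root (each ±√83 ± √291 is irrational), and any factorization into two quadratics over Q would force √(24153) ∈ Q (pairing opposite roots) or √83, √291 ∈ Q (other pairings), all impossible. Hence [Q(γ):Q] = 4 = [Q(√83, √291):Q], so Q(γ) = Q(√83, √291).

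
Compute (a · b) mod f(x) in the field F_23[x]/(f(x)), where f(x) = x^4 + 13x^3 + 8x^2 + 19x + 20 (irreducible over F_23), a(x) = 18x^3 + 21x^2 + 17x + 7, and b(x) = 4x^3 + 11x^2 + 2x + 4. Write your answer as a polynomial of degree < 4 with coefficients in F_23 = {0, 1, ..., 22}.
a · b ≡ x^3 + 17x^2 + 22x + 17 (mod f(x))

Multiply in F_23[x]: a(x)·b(x) = (18x^3 + 21x^2 + 17x + 7)·(4x^3 + 11x^2 + 2x + 4) = 3x^6 + 6x^5 + 13x^4 + 7x^3 + 11x^2 + 13x + 5. This has degree ≥ 4, so divide by f(x) over F_23: 3x^6 + 6x^5 + 13x^4 + 7x^3 + 11x^2 + 13x + 5 = (3x^2 + 13x + 4)·(x^4 + 13x^3 + 8x^2 + 19x + 20) + (x^3 + 17x^2 + 22x + 17). Hence a·b ≡ x^3 + 17x^2 + 22x + 17 (mod f). (F_23[x]/(f) is a field with 23^4 = 279841 elements since f is irreducible of degree 4.)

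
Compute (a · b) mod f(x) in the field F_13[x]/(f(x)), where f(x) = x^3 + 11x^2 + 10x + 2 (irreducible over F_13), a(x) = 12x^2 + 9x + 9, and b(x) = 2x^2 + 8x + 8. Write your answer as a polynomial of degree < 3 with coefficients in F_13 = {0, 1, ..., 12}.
a · b ≡ 10x^2 + 10x + 8 (mod f(x))

Multiply in F_13[x]: a(x)·b(x) = (12x^2 + 9x + 9)·(2x^2 + 8x + 8) = 11x^4 + 10x^3 + 4x^2 + x + 7. This has degree ≥ 3, so divide by f(x) over F_13: 11x^4 + 10x^3 + 4x^2 + x + 7 = (11x + 6)·(x^3 + 11x^2 + 10x + 2) + (10x^2 + 10x + 8). Hence a·b ≡ 10x^2 + 10x + 8 (mod f). (F_13[x]/(f) is a field with 13^3 = 2197 elements since f is irreducible of degree 3.)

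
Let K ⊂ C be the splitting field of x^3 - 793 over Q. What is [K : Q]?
[K : Q] = 6

The roots of x^3 - 793 are ∛793, ω∛793, ω^2∛793 where ω = e^(2πi/3) is a primitive cube root of unity, so K = Q(∛793, ω). Now [Q(∛793):Q] = 3 (since 793 is not a perfect cube, x^3 - 793 is irreducible) and [Q(ω):Q] = 2. Both 2 and 3 divide [K:Q], and [K:Q] ≤ 3·2 = 6, so [K:Q] = 6. (Equivalently: Q(∛793) ⊂ R but ω ∉ R, so [K : Q(∛793)] = 2.)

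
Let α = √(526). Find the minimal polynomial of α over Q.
m_α(x) = x^2 - 526

α satisfies α^2 - 526 = 0, so x^2 - 526 annihilates α. Since d = 526 is squarefree and ≠ 1, it is not a perfect square in Q, so x^2 - 526 has no rational root and is therefore irreducible over Q (a degree-2 polynomial over a field is irreducible iff it has no root). Hence m_α(x) = x^2 - 526.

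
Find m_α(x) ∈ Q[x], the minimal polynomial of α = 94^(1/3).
m_α(x) = x^3 - 94

α satisfies α^3 = 94, so x^3 - 94 annihilates α. By the rational root test, a rational root p/q (in lowest terms) of x^3 - 94 would satisfy p^3 = 94 q^3, forcing q = 1 and p^3 = 94; but 94 is not a perfect cube, contradiction. A monic cubic over Q with no rational root is irreducible (any nontrivial factorization would include a linear factor). Hence x^3 - 94 is the minimal polynomial of α, and in particular [Q(α):Q] = 3.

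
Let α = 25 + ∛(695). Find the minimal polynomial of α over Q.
m_α(x) = x^3 - 75x^2 + 1875x - 16320

Set β = α - 25 = ∛(695), so β^3 = 695. Then (α - 25)^3 - 695 = 0, i.e. α is a root of g(x) = (x - 25)^3 - 695 = x^3 - 75x^2 + 1875x - 16320. Since g(x) = h(x - 25) where h(x) = x^3 - 695, and h is irreducible over Q (because 695 is not a perfect cube, so h has no rational root, and a monic cubic with no rational root is irreducible), g is also irreducible (irreducibility is preserved under the substitution x → x - 25). Hence m_α(x) = x^3 - 75x^2 + 1875x - 16320.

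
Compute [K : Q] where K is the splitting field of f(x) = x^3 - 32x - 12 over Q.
[K : Q] = 6

By the rational root test, any rational root of the monic integer polynomial f(x) = x^3 - 32x - 12 must be an integer dividing the constant term -12, i.e. one of ±{1, 2, 3, 4, 6, 12}. Evaluating: f(1) = -43, f(-1) = 19, f(2) = -68, f(-2) = 44, f(3) = -81, f(-3) = 57, f(4) = -76, f(-4) = 52, f(6) = 12, f(-6) = -36, f(12) = 1332, f(-12) = -1356; none is 0, so f has no rational root and is therefore irreducible over Q (a cubic with no linear factor over a field is irreducible). For an irreducible cubic, the Galois group is A_3 or S_3 according as the discriminant disc(f) = -4a^3 - 27b^2 = -4·(-32)^3 - 27·(-12)^2 = 127184 is or is not a square in Q. Here disc(f) = 127184 is not a perfect square in Q, so the Galois group of f over Q is not contained in A_3 and must be all of S_3. The splitting field has degree |S_3| = 6 over Q, so [K : Q] = 6.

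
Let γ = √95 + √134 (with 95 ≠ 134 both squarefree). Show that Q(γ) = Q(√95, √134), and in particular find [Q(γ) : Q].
[Q(γ) : Q] = 4 (equivalently, Q(γ) = Q(√95, √134))

Obviously Q(γ) ⊆ Q(√95, √134), and [Q(√95, √134):Q] = 4 (since 95, 134 are distinct squarefree integers > 1 with 12730 not a perfect square). To show equality we compute the minimal polynomial of γ. From γ = √95 + √134: γ^2 = 95 + 2√(12730) + 134 = 229 + 2√(12730), so γ^2 - 229 = 2√(12730); squaring, (γ^2 - 229)^2 = 4·12730, i.e. γ^4 - 458γ^2 + 52441 - 50920 = 0, i.e. γ^4 - 458γ^2 + 1521 = 0. So γ is a root of x^4 - 458x^2 + 1521. This polynomial is irreducible over Q: it has no rational root (each ±√95 ± √134 is irrational), and any factorization into two quadratics over Q would force √(12730) ∈ Q (pairing opposite roots) or √95, √134 ∈ Q (other pairings), all impossible. Hence [Q(γ):Q] = 4 = [Q(√95, √134):Q], so Q(γ) = Q(√95, √134).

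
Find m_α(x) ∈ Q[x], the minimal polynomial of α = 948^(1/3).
m_α(x) = x^3 - 948

α satisfies α^3 = 948, so x^3 - 948 annihilates α. By the rational root test, a rational root p/q (in lowest terms) of x^3 - 948 would satisfy p^3 = 948 q^3, forcing q = 1 and p^3 = 948; but 948 is not a perfect cube, contradiction. A monic cubic over Q with no rational root is irreducible (any nontrivial factorization would include a linear factor). Hence x^3 - 948 is the minimal polynomial of α, and in particular [Q(α):Q] = 3.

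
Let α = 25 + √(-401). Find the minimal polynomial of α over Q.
m_α(x) = x^2 - 50x + 1026

From α - 25 = √(-401), squaring gives (α - 25)^2 = -401, i.e. α^2 - 50α + 625 = -401, so α^2 - 50α + 1026 = 0. The discriminant of x^2 - 50x + 1026 is (-50)^2 - 4·(1026) = 2500 - 4104 = -1604, and 4·(-401) is not a perfect square in Q since -401 is squarefree and ≠ 1. Hence x^2 - 50x + 1026 is irreducible over Q and is the minimal polynomial of α.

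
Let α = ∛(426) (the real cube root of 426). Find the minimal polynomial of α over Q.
m_α(x) = x^3 - 426

α satisfies α^3 = 426, so x^3 - 426 annihilates α. By the rational root test, a rational root p/q (in lowest terms) of x^3 - 426 would satisfy p^3 = 426 q^3, forcing q = 1 and p^3 = 426; but 426 is not a perfect cube, contradiction. A monic cubic over Q with no rational root is irreducible (any nontrivial factorization would include a linear factor). Hence x^3 - 426 is the minimal polynomial of α, and in particular [Q(α):Q] = 3.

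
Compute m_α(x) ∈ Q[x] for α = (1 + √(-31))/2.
m_α(x) = x^2 - x + 8

From 2α - 1 = √(-31), squaring gives (2α - 1)^2 = -31, i.e. 4α^2 - 4α + 1 = -31, so α^2 - α + (1 + 31)/4 = 0. Since -31 ≡ 1 (mod 4), (1 + 31)/4 = 8 ∈ Z. The polynomial x^2 - x + 8 has discriminant 1 - 4·(8) = -31, which is not a perfect square in Q (d = -31 is squarefree and ≠ 1), so x^2 - x + 8 is irreducible over Q. It is the minimal polynomial of α.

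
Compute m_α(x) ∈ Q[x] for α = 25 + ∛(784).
m_α(x) = x^3 - 75x^2 + 1875x - 16409

Set β = α - 25 = ∛(784), so β^3 = 784. Then (α - 25)^3 - 784 = 0, i.e. α is a root of g(x) = (x - 25)^3 - 784 = x^3 - 75x^2 + 1875x - 16409. Since g(x) = h(x - 25) where h(x) = x^3 - 784, and h is irreducible over Q (because 784 is not a perfect cube, so h has no rational root, and a monic cubic with no rational root is irreducible), g is also irreducible (irreducibility is preserved under the substitution x → x - 25). Hence m_α(x) = x^3 - 75x^2 + 1875x - 16409.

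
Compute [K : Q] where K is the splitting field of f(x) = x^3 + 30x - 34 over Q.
[K : Q] = 6

By the rational root test, any rational root of the monic integer polynomial f(x) = x^3 + 30x - 34 must be an integer dividing the constant term -34, i.e. one of ±{1, 2, 17, 34}. Evaluating: f(1) = -3, f(-1) = -65, f(2) = 34, f(-2) = -102, f(17) = 5389, f(-17) = -5457, f(34) = 40290, f(-34) = -40358; none is 0, so f has no rational root and is therefore irreducible over Q (a cubic with no linear factor over a field is irreducible). For an irreducible cubic, the Galois group is A_3 or S_3 according as the discriminant disc(f) = -4a^3 - 27b^2 = -4·(30)^3 - 27·(-34)^2 = -139212 is or is not a square in Q. Here disc(f) = -139212 is not a perfect square in Q, so the Galois group of f over Q is not contained in A_3 and must be all of S_3. The splitting field has degree |S_3| = 6 over Q, so [K : Q] = 6.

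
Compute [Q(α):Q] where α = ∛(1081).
[Q(α):Q] = 3

The minimal polynomial of α is x^3 - 1081, irreducible over Q since 1081 is not a perfect cube (so x^3 - 1081 has no rational root). Hence [Q(α):Q] = deg(m_α) = 3.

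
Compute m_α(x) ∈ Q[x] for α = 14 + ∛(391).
m_α(x) = x^3 - 42x^2 + 588x - 3135

Set β = α - 14 = ∛(391), so β^3 = 391. Then (α - 14)^3 - 391 = 0, i.e. α is a root of g(x) = (x - 14)^3 - 391 = x^3 - 42x^2 + 588x - 3135. Since g(x) = h(x - 14) where h(x) = x^3 - 391, and h is irreducible over Q (because 391 is not a perfect cube, so h has no rational root, and a monic cubic with no rational root is irreducible), g is also irreducible (irreducibility is preserved under the substitution x → x - 14). Hence m_α(x) = x^3 - 42x^2 + 588x - 3135.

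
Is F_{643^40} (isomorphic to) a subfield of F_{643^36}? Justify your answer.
No: F_{643^40} is not a subfield of F_{643^36}

F_{p^m} embeds in F_{p^n} iff m | n. Here 40 ∤ 36 (since 36 = 0·40 + 36 with remainder 36 ≠ 0), so F_{643^40} is not a subfield of F_{643^36}. Equivalently: if it were, the tower law would give 40 = [F_{643^40}:F_643] dividing [F_{643^36}:F_643] = 36, contradiction.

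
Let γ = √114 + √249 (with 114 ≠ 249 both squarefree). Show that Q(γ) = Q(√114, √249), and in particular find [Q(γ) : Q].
[Q(γ) : Q] = 4 (equivalently, Q(γ) = Q(√114, √249))

Obviously Q(γ) ⊆ Q(√114, √249), and [Q(√114, √249):Q] = 4 (since 114, 249 are distinct squarefree integers > 1 with 28386 not a perfect square). To show equality we compute the minimal polynomial of γ. From γ = √114 + √249: γ^2 = 114 + 2√(28386) + 249 = 363 + 2√(28386), so γ^2 - 363 = 2√(28386); squaring, (γ^2 - 363)^2 = 4·28386, i.e. γ^4 - 726γ^2 + 131769 - 113544 = 0, i.e. γ^4 - 726γ^2 + 18225 = 0. So γ is a root of x^4 - 726x^2 + 18225. This polynomial is irreducible over Q: it has no rational root (each ±√114 ± √249 is irrational), and any factorization into two quadratics over Q would force √(28386) ∈ Q (pairing opposite roots) or √114, √249 ∈ Q (other pairings), all impossible. Hence [Q(γ):Q] = 4 = [Q(√114, √249):Q], so Q(γ) = Q(√114, √249).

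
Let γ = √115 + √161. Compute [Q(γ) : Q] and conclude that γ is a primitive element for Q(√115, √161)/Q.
[Q(γ) : Q] = 4 (equivalently, Q(γ) = Q(√115, √161))

Obviously Q(γ) ⊆ Q(√115, √161), and [Q(√115, √161):Q] = 4 (since 115, 161 are distinct squarefree integers > 1 with 18515 not a perfect square). To show equality we compute the minimal polynomial of γ. From γ = √115 + √161: γ^2 = 115 + 2√(18515) + 161 = 276 + 2√(18515), so γ^2 - 276 = 2√(18515); squaring, (γ^2 - 276)^2 = 4·18515, i.e. γ^4 - 552γ^2 + 76176 - 74060 = 0, i.e. γ^4 - 552γ^2 + 2116 = 0. So γ is a root of x^4 - 552x^2 + 2116. This polynomial is irreducible over Q: it has no rational root (each ±√115 ± √161 is irrational), and any factorization into two quadratics over Q would force √(18515) ∈ Q (pairing opposite roots) or √115, √161 ∈ Q (other pairings), all impossible. Hence [Q(γ):Q] = 4 = [Q(√115, √161):Q], so Q(γ) = Q(√115, √161).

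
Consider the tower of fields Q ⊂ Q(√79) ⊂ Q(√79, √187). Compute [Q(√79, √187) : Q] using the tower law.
[Q(√79, √187) : Q] = 4

[Q(√79):Q] = 2 (min poly x^2 - 79, irreducible since 79 is squarefree > 1). For the top step, suppose √187 ∈ Q(√79), say √187 = c + d√79 with c, d ∈ Q. Squaring: 187 = c^2 + 79d^2 + 2cd√79. Since √79 ∉ Q this forces 2cd = 0. If d = 0 then √187 = c ∈ Q, contradicting 187 squarefree > 1. If c = 0 then 187 = 79d^2, so 79·187 = (79d)^2 is a perfect square in Q — but 79·187 = 14773 is not a perfect square (since 79 and 187 are distinct squarefree integers). Contradiction. Hence √187 ∉ Q(√79), so x^2 - 187 stays irreducible over Q(√79) and [Q(√79, √187) : Q(√79)] = 2. By the tower law, [Q(√79, √187) : Q] = 2 · 2 = 4.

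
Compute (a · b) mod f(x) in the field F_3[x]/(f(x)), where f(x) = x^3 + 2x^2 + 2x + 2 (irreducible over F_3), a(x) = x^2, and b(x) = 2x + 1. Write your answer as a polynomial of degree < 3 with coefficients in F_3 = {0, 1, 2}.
a · b ≡ 2x + 2 (mod f(x))

Multiply in F_3[x]: a(x)·b(x) = (x^2)·(2x + 1) = 2x^3 + x^2. This has degree ≥ 3, so divide by f(x) over F_3: 2x^3 + x^2 = (2)·(x^3 + 2x^2 + 2x + 2) + (2x + 2). Hence a·b ≡ 2x + 2 (mod f). (F_3[x]/(f) is a field with 3^3 = 27 elements since f is irreducible of degree 3.)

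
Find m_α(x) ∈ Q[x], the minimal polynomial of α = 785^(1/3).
m_α(x) = x^3 - 785

α satisfies α^3 = 785, so x^3 - 785 annihilates α. By the rational root test, a rational root p/q (in lowest terms) of x^3 - 785 would satisfy p^3 = 785 q^3, forcing q = 1 and p^3 = 785; but 785 is not a perfect cube, contradiction. A monic cubic over Q with no rational root is irreducible (any nontrivial factorization would include a linear factor). Hence x^3 - 785 is the minimal polynomial of α, and in particular [Q(α):Q] = 3.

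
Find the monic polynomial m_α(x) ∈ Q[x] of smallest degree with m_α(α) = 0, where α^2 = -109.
m_α(x) = x^2 + 109

α satisfies α^2 + 109 = 0, so x^2 + 109 annihilates α. Since d = -109 is squarefree and ≠ 1, it is not a perfect square in Q, so x^2 + 109 has no rational root and is therefore irreducible over Q (a degree-2 polynomial over a field is irreducible iff it has no root). Hence m_α(x) = x^2 + 109.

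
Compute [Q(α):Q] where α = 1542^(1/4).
[Q(α):Q] = 4

α is a root of x^4 - 1542. By Eisenstein's criterion at the prime p = 2 (which divides the constant term 1542 but p^2 = 4 does not, since 1542 is squarefree), x^4 - 1542 is irreducible over Q. Hence [Q(α):Q] = 4.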